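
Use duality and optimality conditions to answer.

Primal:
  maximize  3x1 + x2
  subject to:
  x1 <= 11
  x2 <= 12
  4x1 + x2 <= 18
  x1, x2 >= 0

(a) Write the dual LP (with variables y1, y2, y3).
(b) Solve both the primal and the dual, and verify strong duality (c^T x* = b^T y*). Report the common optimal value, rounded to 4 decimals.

The standard primal-dual pair for 'max c^T x s.t. A x <= b, x >= 0' is:
  Dual:  min b^T y  s.t.  A^T y >= c,  y >= 0.

So the dual LP is:
  minimize  11y1 + 12y2 + 18y3
  subject to:
    y1 + 4y3 >= 3
    y2 + y3 >= 1
    y1, y2, y3 >= 0

Solving the primal: x* = (1.5, 12).
  primal value c^T x* = 16.5.
Solving the dual: y* = (0, 0.25, 0.75).
  dual value b^T y* = 16.5.
Strong duality: c^T x* = b^T y*. Confirmed.

16.5


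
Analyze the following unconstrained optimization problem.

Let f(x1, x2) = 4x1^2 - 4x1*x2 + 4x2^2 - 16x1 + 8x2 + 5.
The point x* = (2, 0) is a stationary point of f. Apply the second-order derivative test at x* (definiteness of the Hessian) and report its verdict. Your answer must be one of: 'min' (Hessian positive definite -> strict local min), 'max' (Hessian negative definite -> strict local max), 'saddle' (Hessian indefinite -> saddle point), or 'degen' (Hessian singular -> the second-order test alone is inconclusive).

Compute the Hessian H = grad^2 f:
  H = [[8, -4], [-4, 8]]
Verify stationarity: grad f(x*) = H x* + g = (0, 0).
Eigenvalues of H: 4, 12.
Both eigenvalues > 0, so H is positive definite -> x* is a strict local min.

min


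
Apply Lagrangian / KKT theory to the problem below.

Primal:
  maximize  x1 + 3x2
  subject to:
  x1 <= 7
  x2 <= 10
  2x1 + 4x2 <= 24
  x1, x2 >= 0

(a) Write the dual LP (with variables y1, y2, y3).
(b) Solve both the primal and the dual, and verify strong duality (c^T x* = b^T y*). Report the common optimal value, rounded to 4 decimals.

The standard primal-dual pair for 'max c^T x s.t. A x <= b, x >= 0' is:
  Dual:  min b^T y  s.t.  A^T y >= c,  y >= 0.

So the dual LP is:
  minimize  7y1 + 10y2 + 24y3
  subject to:
    y1 + 2y3 >= 1
    y2 + 4y3 >= 3
    y1, y2, y3 >= 0

Solving the primal: x* = (0, 6).
  primal value c^T x* = 18.
Solving the dual: y* = (0, 0, 0.75).
  dual value b^T y* = 18.
Strong duality: c^T x* = b^T y*. Confirmed.

18


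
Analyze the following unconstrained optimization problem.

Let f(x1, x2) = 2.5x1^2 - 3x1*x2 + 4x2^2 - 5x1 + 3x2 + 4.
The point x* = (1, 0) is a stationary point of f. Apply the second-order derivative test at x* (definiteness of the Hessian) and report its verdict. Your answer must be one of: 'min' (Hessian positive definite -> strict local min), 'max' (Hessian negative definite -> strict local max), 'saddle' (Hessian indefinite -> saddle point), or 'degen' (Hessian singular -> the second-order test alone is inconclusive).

Compute the Hessian H = grad^2 f:
  H = [[5, -3], [-3, 8]]
Verify stationarity: grad f(x*) = H x* + g = (0, 0).
Eigenvalues of H: 3.1459, 9.8541.
Both eigenvalues > 0, so H is positive definite -> x* is a strict local min.

min


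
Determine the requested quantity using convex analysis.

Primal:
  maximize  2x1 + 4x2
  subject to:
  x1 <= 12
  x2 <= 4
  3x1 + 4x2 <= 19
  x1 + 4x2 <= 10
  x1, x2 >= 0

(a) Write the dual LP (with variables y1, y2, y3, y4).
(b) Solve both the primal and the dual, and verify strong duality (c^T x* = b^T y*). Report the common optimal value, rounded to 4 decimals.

The standard primal-dual pair for 'max c^T x s.t. A x <= b, x >= 0' is:
  Dual:  min b^T y  s.t.  A^T y >= c,  y >= 0.

So the dual LP is:
  minimize  12y1 + 4y2 + 19y3 + 10y4
  subject to:
    y1 + 3y3 + y4 >= 2
    y2 + 4y3 + 4y4 >= 4
    y1, y2, y3, y4 >= 0

Solving the primal: x* = (4.5, 1.375).
  primal value c^T x* = 14.5.
Solving the dual: y* = (0, 0, 0.5, 0.5).
  dual value b^T y* = 14.5.
Strong duality: c^T x* = b^T y*. Confirmed.

14.5


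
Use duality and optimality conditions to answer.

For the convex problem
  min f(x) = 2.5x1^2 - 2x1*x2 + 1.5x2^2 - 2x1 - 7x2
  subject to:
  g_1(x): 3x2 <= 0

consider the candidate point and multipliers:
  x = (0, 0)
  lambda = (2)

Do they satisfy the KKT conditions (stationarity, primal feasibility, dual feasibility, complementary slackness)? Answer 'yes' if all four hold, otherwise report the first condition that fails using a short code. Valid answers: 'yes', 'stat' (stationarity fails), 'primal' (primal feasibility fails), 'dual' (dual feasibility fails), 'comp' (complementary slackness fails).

Gradient of f: grad f(x) = Q x + c = (-2, -7)
Constraint values g_i(x) = a_i^T x - b_i:
  g_1((0, 0)) = 0
Stationarity residual: grad f(x) + sum_i lambda_i a_i = (-2, -1)
  -> stationarity FAILS
Primal feasibility (all g_i <= 0): OK
Dual feasibility (all lambda_i >= 0): OK
Complementary slackness (lambda_i * g_i(x) = 0 for all i): OK

Verdict: the first failing condition is stationarity -> stat.

stat


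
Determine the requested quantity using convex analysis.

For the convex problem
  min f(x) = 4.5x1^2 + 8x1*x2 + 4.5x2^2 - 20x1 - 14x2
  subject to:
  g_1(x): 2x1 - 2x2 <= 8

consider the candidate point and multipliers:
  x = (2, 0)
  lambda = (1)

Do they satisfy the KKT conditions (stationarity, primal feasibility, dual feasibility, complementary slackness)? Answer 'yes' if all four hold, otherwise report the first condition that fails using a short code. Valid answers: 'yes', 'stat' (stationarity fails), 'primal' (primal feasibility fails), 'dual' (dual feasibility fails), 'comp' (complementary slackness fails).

Gradient of f: grad f(x) = Q x + c = (-2, 2)
Constraint values g_i(x) = a_i^T x - b_i:
  g_1((2, 0)) = -4
Stationarity residual: grad f(x) + sum_i lambda_i a_i = (0, 0)
  -> stationarity OK
Primal feasibility (all g_i <= 0): OK
Dual feasibility (all lambda_i >= 0): OK
Complementary slackness (lambda_i * g_i(x) = 0 for all i): FAILS

Verdict: the first failing condition is complementary_slackness -> comp.

comp


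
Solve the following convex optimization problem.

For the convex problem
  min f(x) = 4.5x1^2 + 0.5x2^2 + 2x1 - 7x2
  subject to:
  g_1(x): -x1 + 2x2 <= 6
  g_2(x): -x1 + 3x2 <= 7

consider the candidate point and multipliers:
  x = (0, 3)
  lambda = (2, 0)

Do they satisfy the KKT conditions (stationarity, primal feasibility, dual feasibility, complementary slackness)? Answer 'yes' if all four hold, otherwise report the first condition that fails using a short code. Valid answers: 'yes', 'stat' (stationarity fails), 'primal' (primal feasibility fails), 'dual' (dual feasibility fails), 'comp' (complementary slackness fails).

Gradient of f: grad f(x) = Q x + c = (2, -4)
Constraint values g_i(x) = a_i^T x - b_i:
  g_1((0, 3)) = 0
  g_2((0, 3)) = 2
Stationarity residual: grad f(x) + sum_i lambda_i a_i = (0, 0)
  -> stationarity OK
Primal feasibility (all g_i <= 0): FAILS
Dual feasibility (all lambda_i >= 0): OK
Complementary slackness (lambda_i * g_i(x) = 0 for all i): OK

Verdict: the first failing condition is primal_feasibility -> primal.

primal


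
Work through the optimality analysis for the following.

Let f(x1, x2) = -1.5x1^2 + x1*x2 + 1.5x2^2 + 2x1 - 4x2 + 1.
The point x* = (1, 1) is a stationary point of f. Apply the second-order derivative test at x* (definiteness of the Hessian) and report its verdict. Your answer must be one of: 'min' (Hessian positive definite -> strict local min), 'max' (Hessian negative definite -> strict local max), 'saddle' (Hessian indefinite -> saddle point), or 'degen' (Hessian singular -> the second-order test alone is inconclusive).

Compute the Hessian H = grad^2 f:
  H = [[-3, 1], [1, 3]]
Verify stationarity: grad f(x*) = H x* + g = (0, 0).
Eigenvalues of H: -3.1623, 3.1623.
Eigenvalues have mixed signs, so H is indefinite -> x* is a saddle point.

saddle


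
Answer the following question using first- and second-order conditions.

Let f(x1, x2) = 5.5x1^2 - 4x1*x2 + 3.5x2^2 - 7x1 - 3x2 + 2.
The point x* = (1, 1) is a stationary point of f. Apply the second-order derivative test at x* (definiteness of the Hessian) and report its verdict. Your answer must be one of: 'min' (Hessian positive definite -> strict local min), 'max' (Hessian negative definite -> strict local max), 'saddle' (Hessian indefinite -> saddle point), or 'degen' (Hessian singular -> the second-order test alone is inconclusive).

Compute the Hessian H = grad^2 f:
  H = [[11, -4], [-4, 7]]
Verify stationarity: grad f(x*) = H x* + g = (0, 0).
Eigenvalues of H: 4.5279, 13.4721.
Both eigenvalues > 0, so H is positive definite -> x* is a strict local min.

min


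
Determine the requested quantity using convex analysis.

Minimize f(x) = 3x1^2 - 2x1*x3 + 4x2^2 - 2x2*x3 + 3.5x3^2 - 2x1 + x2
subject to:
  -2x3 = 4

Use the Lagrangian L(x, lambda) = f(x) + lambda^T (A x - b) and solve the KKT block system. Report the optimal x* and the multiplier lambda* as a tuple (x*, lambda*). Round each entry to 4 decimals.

Form the Lagrangian:
  L(x, lambda) = (1/2) x^T Q x + c^T x + lambda^T (A x - b)
Stationarity (grad_x L = 0): Q x + c + A^T lambda = 0.
Primal feasibility: A x = b.

This gives the KKT block system:
  [ Q   A^T ] [ x     ]   [-c ]
  [ A    0  ] [ lambda ] = [ b ]

Solving the linear system:
  x*      = (-0.3333, -0.625, -2)
  lambda* = (-6.0417)
  f(x*)   = 12.1042

x* = (-0.3333, -0.625, -2), lambda* = (-6.0417)


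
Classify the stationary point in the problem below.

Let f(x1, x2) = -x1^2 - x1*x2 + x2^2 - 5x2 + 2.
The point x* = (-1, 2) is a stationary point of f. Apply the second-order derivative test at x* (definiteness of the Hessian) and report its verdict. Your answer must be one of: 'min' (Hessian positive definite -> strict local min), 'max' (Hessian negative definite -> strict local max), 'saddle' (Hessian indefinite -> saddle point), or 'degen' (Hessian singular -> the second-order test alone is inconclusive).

Compute the Hessian H = grad^2 f:
  H = [[-2, -1], [-1, 2]]
Verify stationarity: grad f(x*) = H x* + g = (0, 0).
Eigenvalues of H: -2.2361, 2.2361.
Eigenvalues have mixed signs, so H is indefinite -> x* is a saddle point.

saddle


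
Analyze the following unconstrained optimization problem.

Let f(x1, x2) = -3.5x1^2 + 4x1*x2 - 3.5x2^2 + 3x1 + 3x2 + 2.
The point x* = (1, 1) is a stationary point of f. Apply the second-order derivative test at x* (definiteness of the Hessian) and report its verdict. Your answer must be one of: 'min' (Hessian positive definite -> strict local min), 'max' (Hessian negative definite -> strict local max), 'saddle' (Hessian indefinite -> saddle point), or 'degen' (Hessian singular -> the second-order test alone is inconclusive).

Compute the Hessian H = grad^2 f:
  H = [[-7, 4], [4, -7]]
Verify stationarity: grad f(x*) = H x* + g = (0, 0).
Eigenvalues of H: -11, -3.
Both eigenvalues < 0, so H is negative definite -> x* is a strict local max.

max


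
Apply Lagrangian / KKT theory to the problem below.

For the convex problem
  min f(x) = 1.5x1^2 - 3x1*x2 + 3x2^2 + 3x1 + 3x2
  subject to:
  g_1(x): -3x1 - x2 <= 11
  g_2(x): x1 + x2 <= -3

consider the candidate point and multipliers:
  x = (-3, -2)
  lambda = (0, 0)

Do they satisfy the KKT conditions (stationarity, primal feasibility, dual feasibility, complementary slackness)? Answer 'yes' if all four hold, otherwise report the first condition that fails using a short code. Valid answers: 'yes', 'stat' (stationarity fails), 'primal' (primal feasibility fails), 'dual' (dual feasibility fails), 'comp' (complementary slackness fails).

Gradient of f: grad f(x) = Q x + c = (0, 0)
Constraint values g_i(x) = a_i^T x - b_i:
  g_1((-3, -2)) = 0
  g_2((-3, -2)) = -2
Stationarity residual: grad f(x) + sum_i lambda_i a_i = (0, 0)
  -> stationarity OK
Primal feasibility (all g_i <= 0): OK
Dual feasibility (all lambda_i >= 0): OK
Complementary slackness (lambda_i * g_i(x) = 0 for all i): OK

Verdict: yes, KKT holds.

yes


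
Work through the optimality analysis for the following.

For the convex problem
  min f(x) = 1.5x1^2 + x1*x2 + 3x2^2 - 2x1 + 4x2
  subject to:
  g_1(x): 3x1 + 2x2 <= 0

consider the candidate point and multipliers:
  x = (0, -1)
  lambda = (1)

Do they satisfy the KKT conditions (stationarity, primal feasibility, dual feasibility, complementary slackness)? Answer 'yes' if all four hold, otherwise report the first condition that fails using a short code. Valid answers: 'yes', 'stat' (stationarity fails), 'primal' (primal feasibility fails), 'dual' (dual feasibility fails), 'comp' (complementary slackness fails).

Gradient of f: grad f(x) = Q x + c = (-3, -2)
Constraint values g_i(x) = a_i^T x - b_i:
  g_1((0, -1)) = -2
Stationarity residual: grad f(x) + sum_i lambda_i a_i = (0, 0)
  -> stationarity OK
Primal feasibility (all g_i <= 0): OK
Dual feasibility (all lambda_i >= 0): OK
Complementary slackness (lambda_i * g_i(x) = 0 for all i): FAILS

Verdict: the first failing condition is complementary_slackness -> comp.

comp


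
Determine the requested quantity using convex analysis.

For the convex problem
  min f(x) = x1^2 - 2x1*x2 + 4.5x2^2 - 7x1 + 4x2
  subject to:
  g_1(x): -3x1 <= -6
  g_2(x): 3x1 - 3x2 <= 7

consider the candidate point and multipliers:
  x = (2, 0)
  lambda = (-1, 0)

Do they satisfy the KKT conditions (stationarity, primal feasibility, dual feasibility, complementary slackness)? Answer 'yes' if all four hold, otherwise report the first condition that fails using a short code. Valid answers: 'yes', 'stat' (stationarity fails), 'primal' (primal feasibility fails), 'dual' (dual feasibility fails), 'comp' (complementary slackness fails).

Gradient of f: grad f(x) = Q x + c = (-3, 0)
Constraint values g_i(x) = a_i^T x - b_i:
  g_1((2, 0)) = 0
  g_2((2, 0)) = -1
Stationarity residual: grad f(x) + sum_i lambda_i a_i = (0, 0)
  -> stationarity OK
Primal feasibility (all g_i <= 0): OK
Dual feasibility (all lambda_i >= 0): FAILS
Complementary slackness (lambda_i * g_i(x) = 0 for all i): OK

Verdict: the first failing condition is dual_feasibility -> dual.

dual


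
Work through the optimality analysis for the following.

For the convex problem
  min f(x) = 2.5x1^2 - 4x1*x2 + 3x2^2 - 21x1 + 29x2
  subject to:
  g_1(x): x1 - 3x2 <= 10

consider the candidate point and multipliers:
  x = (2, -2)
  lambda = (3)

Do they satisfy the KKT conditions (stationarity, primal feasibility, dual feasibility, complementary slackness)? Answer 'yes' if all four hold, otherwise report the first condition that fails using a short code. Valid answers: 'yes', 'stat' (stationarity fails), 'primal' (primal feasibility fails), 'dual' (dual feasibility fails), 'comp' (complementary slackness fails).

Gradient of f: grad f(x) = Q x + c = (-3, 9)
Constraint values g_i(x) = a_i^T x - b_i:
  g_1((2, -2)) = -2
Stationarity residual: grad f(x) + sum_i lambda_i a_i = (0, 0)
  -> stationarity OK
Primal feasibility (all g_i <= 0): OK
Dual feasibility (all lambda_i >= 0): OK
Complementary slackness (lambda_i * g_i(x) = 0 for all i): FAILS

Verdict: the first failing condition is complementary_slackness -> comp.

comp


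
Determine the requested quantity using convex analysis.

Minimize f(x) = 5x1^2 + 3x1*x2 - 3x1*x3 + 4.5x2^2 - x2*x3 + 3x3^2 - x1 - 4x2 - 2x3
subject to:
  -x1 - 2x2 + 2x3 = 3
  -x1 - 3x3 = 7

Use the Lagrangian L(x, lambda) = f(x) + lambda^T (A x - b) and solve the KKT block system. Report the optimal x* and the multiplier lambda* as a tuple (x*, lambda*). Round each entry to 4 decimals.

Form the Lagrangian:
  L(x, lambda) = (1/2) x^T Q x + c^T x + lambda^T (A x - b)
Stationarity (grad_x L = 0): Q x + c + A^T lambda = 0.
Primal feasibility: A x = b.

This gives the KKT block system:
  [ Q   A^T ] [ x     ]   [-c ]
  [ A    0  ] [ lambda ] = [ b ]

Solving the linear system:
  x*      = (-2.1476, -2.0437, -1.6175)
  lambda* = (-13.6091, -10.1455)
  f(x*)   = 62.7017

x* = (-2.1476, -2.0437, -1.6175), lambda* = (-13.6091, -10.1455)


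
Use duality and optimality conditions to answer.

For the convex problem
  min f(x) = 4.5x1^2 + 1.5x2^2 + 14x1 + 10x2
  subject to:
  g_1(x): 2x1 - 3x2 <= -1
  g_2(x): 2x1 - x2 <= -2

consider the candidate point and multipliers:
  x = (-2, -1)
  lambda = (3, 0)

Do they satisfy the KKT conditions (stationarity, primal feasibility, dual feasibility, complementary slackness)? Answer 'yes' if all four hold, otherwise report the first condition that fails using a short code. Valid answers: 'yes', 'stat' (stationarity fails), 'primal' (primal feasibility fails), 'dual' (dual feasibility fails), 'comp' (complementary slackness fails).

Gradient of f: grad f(x) = Q x + c = (-4, 7)
Constraint values g_i(x) = a_i^T x - b_i:
  g_1((-2, -1)) = 0
  g_2((-2, -1)) = -1
Stationarity residual: grad f(x) + sum_i lambda_i a_i = (2, -2)
  -> stationarity FAILS
Primal feasibility (all g_i <= 0): OK
Dual feasibility (all lambda_i >= 0): OK
Complementary slackness (lambda_i * g_i(x) = 0 for all i): OK

Verdict: the first failing condition is stationarity -> stat.

stat


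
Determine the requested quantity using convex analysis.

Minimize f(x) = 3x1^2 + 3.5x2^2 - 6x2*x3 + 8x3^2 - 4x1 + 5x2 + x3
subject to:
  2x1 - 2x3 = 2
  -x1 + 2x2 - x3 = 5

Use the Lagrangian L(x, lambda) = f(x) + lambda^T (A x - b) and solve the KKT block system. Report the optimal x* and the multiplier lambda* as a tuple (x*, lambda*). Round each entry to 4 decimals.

Form the Lagrangian:
  L(x, lambda) = (1/2) x^T Q x + c^T x + lambda^T (A x - b)
Stationarity (grad_x L = 0): Q x + c + A^T lambda = 0.
Primal feasibility: A x = b.

This gives the KKT block system:
  [ Q   A^T ] [ x     ]   [-c ]
  [ A    0  ] [ lambda ] = [ b ]

Solving the linear system:
  x*      = (0.3529, 2.3529, -0.6471)
  lambda* = (-5.3971, -12.6765)
  f(x*)   = 41.9412

x* = (0.3529, 2.3529, -0.6471), lambda* = (-5.3971, -12.6765)


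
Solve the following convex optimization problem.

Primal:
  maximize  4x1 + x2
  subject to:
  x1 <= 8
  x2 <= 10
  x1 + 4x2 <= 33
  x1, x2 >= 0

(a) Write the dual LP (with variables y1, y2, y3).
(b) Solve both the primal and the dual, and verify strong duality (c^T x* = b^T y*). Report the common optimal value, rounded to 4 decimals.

The standard primal-dual pair for 'max c^T x s.t. A x <= b, x >= 0' is:
  Dual:  min b^T y  s.t.  A^T y >= c,  y >= 0.

So the dual LP is:
  minimize  8y1 + 10y2 + 33y3
  subject to:
    y1 + y3 >= 4
    y2 + 4y3 >= 1
    y1, y2, y3 >= 0

Solving the primal: x* = (8, 6.25).
  primal value c^T x* = 38.25.
Solving the dual: y* = (3.75, 0, 0.25).
  dual value b^T y* = 38.25.
Strong duality: c^T x* = b^T y*. Confirmed.

38.25


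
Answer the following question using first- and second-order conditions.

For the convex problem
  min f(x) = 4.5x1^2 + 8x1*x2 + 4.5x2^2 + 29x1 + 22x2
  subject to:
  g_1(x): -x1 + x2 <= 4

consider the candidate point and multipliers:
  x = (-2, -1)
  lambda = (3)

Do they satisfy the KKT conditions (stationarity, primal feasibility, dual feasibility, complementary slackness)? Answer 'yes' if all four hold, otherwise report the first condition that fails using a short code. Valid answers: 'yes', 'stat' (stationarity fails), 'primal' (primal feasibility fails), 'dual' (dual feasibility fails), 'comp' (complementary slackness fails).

Gradient of f: grad f(x) = Q x + c = (3, -3)
Constraint values g_i(x) = a_i^T x - b_i:
  g_1((-2, -1)) = -3
Stationarity residual: grad f(x) + sum_i lambda_i a_i = (0, 0)
  -> stationarity OK
Primal feasibility (all g_i <= 0): OK
Dual feasibility (all lambda_i >= 0): OK
Complementary slackness (lambda_i * g_i(x) = 0 for all i): FAILS

Verdict: the first failing condition is complementary_slackness -> comp.

comp


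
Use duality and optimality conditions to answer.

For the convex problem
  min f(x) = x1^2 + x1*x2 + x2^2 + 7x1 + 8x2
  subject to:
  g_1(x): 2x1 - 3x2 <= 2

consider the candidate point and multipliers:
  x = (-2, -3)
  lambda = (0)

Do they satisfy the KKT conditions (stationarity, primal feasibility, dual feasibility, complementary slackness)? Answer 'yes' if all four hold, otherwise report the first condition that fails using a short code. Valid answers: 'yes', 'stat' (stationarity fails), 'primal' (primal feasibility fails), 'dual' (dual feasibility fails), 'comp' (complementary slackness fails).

Gradient of f: grad f(x) = Q x + c = (0, 0)
Constraint values g_i(x) = a_i^T x - b_i:
  g_1((-2, -3)) = 3
Stationarity residual: grad f(x) + sum_i lambda_i a_i = (0, 0)
  -> stationarity OK
Primal feasibility (all g_i <= 0): FAILS
Dual feasibility (all lambda_i >= 0): OK
Complementary slackness (lambda_i * g_i(x) = 0 for all i): OK

Verdict: the first failing condition is primal_feasibility -> primal.

primal


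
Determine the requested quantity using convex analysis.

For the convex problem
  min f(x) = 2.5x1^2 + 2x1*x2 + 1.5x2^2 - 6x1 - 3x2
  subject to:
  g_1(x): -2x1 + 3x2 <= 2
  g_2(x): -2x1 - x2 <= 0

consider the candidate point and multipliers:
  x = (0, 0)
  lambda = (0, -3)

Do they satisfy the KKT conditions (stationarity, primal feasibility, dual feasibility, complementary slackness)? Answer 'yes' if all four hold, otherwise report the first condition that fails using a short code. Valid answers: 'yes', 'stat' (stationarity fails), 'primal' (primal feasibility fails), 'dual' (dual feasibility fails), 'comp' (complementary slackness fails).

Gradient of f: grad f(x) = Q x + c = (-6, -3)
Constraint values g_i(x) = a_i^T x - b_i:
  g_1((0, 0)) = -2
  g_2((0, 0)) = 0
Stationarity residual: grad f(x) + sum_i lambda_i a_i = (0, 0)
  -> stationarity OK
Primal feasibility (all g_i <= 0): OK
Dual feasibility (all lambda_i >= 0): FAILS
Complementary slackness (lambda_i * g_i(x) = 0 for all i): OK

Verdict: the first failing condition is dual_feasibility -> dual.

dual


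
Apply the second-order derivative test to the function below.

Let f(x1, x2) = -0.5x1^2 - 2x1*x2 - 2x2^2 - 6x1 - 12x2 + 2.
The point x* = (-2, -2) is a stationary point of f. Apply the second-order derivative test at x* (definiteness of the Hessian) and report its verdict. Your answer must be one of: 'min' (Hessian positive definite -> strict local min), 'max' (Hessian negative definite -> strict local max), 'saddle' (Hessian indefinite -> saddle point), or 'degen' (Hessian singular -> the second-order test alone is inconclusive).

Compute the Hessian H = grad^2 f:
  H = [[-1, -2], [-2, -4]]
Verify stationarity: grad f(x*) = H x* + g = (0, 0).
Eigenvalues of H: -5, 0.
H has a zero eigenvalue (singular; negative semidefinite but not definite), so H is neither positive definite, negative definite, nor indefinite. The second-order test alone is inconclusive -> degen.
(Indeed, f is constant along the null direction of H through x*, so x* is not a strict local extremum.)

degen


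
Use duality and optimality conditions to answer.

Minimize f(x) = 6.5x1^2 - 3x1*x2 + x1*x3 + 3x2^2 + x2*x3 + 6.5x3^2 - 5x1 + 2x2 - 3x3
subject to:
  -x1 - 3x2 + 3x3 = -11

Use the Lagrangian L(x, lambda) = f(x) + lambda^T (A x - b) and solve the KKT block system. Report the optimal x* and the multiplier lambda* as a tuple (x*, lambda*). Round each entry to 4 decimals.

Form the Lagrangian:
  L(x, lambda) = (1/2) x^T Q x + c^T x + lambda^T (A x - b)
Stationarity (grad_x L = 0): Q x + c + A^T lambda = 0.
Primal feasibility: A x = b.

This gives the KKT block system:
  [ Q   A^T ] [ x     ]   [-c ]
  [ A    0  ] [ lambda ] = [ b ]

Solving the linear system:
  x*      = (1.2801, 2.3295, -0.9105)
  lambda* = (3.7421)
  f(x*)   = 21.0766

x* = (1.2801, 2.3295, -0.9105), lambda* = (3.7421)


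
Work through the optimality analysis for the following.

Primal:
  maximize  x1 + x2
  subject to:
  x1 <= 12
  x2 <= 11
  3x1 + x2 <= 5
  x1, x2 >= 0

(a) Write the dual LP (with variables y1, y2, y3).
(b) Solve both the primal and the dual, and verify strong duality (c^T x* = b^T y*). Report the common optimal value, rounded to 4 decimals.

The standard primal-dual pair for 'max c^T x s.t. A x <= b, x >= 0' is:
  Dual:  min b^T y  s.t.  A^T y >= c,  y >= 0.

So the dual LP is:
  minimize  12y1 + 11y2 + 5y3
  subject to:
    y1 + 3y3 >= 1
    y2 + y3 >= 1
    y1, y2, y3 >= 0

Solving the primal: x* = (0, 5).
  primal value c^T x* = 5.
Solving the dual: y* = (0, 0, 1).
  dual value b^T y* = 5.
Strong duality: c^T x* = b^T y*. Confirmed.

5


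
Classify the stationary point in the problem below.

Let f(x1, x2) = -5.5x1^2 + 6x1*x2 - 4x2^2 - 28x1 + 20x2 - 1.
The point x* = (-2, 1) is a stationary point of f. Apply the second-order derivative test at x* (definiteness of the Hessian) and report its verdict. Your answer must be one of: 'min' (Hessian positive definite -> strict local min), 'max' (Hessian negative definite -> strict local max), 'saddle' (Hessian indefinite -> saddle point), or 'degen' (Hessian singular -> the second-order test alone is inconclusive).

Compute the Hessian H = grad^2 f:
  H = [[-11, 6], [6, -8]]
Verify stationarity: grad f(x*) = H x* + g = (0, 0).
Eigenvalues of H: -15.6847, -3.3153.
Both eigenvalues < 0, so H is negative definite -> x* is a strict local max.

max


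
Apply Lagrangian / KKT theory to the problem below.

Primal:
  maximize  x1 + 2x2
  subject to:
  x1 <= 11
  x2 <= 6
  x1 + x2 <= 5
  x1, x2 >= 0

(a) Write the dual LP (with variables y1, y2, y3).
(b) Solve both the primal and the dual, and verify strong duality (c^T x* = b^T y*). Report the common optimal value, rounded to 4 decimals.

The standard primal-dual pair for 'max c^T x s.t. A x <= b, x >= 0' is:
  Dual:  min b^T y  s.t.  A^T y >= c,  y >= 0.

So the dual LP is:
  minimize  11y1 + 6y2 + 5y3
  subject to:
    y1 + y3 >= 1
    y2 + y3 >= 2
    y1, y2, y3 >= 0

Solving the primal: x* = (0, 5).
  primal value c^T x* = 10.
Solving the dual: y* = (0, 0, 2).
  dual value b^T y* = 10.
Strong duality: c^T x* = b^T y*. Confirmed.

10


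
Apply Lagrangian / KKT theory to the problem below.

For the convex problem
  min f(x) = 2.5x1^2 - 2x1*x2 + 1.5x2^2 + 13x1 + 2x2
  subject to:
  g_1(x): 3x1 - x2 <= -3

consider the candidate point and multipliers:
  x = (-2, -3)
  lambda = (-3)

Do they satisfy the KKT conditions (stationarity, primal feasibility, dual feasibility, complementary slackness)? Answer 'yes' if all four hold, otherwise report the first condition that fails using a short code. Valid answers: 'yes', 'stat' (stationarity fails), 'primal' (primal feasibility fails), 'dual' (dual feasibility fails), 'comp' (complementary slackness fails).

Gradient of f: grad f(x) = Q x + c = (9, -3)
Constraint values g_i(x) = a_i^T x - b_i:
  g_1((-2, -3)) = 0
Stationarity residual: grad f(x) + sum_i lambda_i a_i = (0, 0)
  -> stationarity OK
Primal feasibility (all g_i <= 0): OK
Dual feasibility (all lambda_i >= 0): FAILS
Complementary slackness (lambda_i * g_i(x) = 0 for all i): OK

Verdict: the first failing condition is dual_feasibility -> dual.

dual


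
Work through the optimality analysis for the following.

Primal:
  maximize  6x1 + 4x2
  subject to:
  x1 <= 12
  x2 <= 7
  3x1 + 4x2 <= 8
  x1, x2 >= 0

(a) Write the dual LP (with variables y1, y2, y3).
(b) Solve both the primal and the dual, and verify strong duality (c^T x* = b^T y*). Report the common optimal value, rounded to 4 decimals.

The standard primal-dual pair for 'max c^T x s.t. A x <= b, x >= 0' is:
  Dual:  min b^T y  s.t.  A^T y >= c,  y >= 0.

So the dual LP is:
  minimize  12y1 + 7y2 + 8y3
  subject to:
    y1 + 3y3 >= 6
    y2 + 4y3 >= 4
    y1, y2, y3 >= 0

Solving the primal: x* = (2.6667, 0).
  primal value c^T x* = 16.
Solving the dual: y* = (0, 0, 2).
  dual value b^T y* = 16.
Strong duality: c^T x* = b^T y*. Confirmed.

16


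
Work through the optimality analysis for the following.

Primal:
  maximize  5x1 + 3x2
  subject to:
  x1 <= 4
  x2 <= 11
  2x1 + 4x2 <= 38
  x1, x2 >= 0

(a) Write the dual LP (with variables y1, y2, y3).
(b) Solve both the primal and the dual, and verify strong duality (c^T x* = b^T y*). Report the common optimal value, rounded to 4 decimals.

The standard primal-dual pair for 'max c^T x s.t. A x <= b, x >= 0' is:
  Dual:  min b^T y  s.t.  A^T y >= c,  y >= 0.

So the dual LP is:
  minimize  4y1 + 11y2 + 38y3
  subject to:
    y1 + 2y3 >= 5
    y2 + 4y3 >= 3
    y1, y2, y3 >= 0

Solving the primal: x* = (4, 7.5).
  primal value c^T x* = 42.5.
Solving the dual: y* = (3.5, 0, 0.75).
  dual value b^T y* = 42.5.
Strong duality: c^T x* = b^T y*. Confirmed.

42.5


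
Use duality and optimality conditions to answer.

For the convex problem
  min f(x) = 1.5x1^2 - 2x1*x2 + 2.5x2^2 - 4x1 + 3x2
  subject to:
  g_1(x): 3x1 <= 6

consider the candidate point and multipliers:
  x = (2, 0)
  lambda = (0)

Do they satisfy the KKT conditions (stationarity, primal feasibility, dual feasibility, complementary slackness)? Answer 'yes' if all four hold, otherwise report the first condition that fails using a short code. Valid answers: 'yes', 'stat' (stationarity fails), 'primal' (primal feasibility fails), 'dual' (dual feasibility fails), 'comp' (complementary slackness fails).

Gradient of f: grad f(x) = Q x + c = (2, -1)
Constraint values g_i(x) = a_i^T x - b_i:
  g_1((2, 0)) = 0
Stationarity residual: grad f(x) + sum_i lambda_i a_i = (2, -1)
  -> stationarity FAILS
Primal feasibility (all g_i <= 0): OK
Dual feasibility (all lambda_i >= 0): OK
Complementary slackness (lambda_i * g_i(x) = 0 for all i): OK

Verdict: the first failing condition is stationarity -> stat.

stat


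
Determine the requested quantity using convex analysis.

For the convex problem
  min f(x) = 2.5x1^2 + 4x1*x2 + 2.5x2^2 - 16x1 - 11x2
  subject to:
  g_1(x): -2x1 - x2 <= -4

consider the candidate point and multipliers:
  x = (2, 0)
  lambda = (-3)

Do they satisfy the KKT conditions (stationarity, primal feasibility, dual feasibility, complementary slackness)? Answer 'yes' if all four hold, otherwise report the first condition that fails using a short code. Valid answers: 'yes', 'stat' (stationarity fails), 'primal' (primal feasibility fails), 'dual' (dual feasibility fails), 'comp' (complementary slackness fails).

Gradient of f: grad f(x) = Q x + c = (-6, -3)
Constraint values g_i(x) = a_i^T x - b_i:
  g_1((2, 0)) = 0
Stationarity residual: grad f(x) + sum_i lambda_i a_i = (0, 0)
  -> stationarity OK
Primal feasibility (all g_i <= 0): OK
Dual feasibility (all lambda_i >= 0): FAILS
Complementary slackness (lambda_i * g_i(x) = 0 for all i): OK

Verdict: the first failing condition is dual_feasibility -> dual.

dual


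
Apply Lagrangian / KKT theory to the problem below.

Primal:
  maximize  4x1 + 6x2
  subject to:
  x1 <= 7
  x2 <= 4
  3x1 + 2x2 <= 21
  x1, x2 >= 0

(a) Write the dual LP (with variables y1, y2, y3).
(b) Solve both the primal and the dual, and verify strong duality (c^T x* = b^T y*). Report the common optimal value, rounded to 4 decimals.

The standard primal-dual pair for 'max c^T x s.t. A x <= b, x >= 0' is:
  Dual:  min b^T y  s.t.  A^T y >= c,  y >= 0.

So the dual LP is:
  minimize  7y1 + 4y2 + 21y3
  subject to:
    y1 + 3y3 >= 4
    y2 + 2y3 >= 6
    y1, y2, y3 >= 0

Solving the primal: x* = (4.3333, 4).
  primal value c^T x* = 41.3333.
Solving the dual: y* = (0, 3.3333, 1.3333).
  dual value b^T y* = 41.3333.
Strong duality: c^T x* = b^T y*. Confirmed.

41.3333


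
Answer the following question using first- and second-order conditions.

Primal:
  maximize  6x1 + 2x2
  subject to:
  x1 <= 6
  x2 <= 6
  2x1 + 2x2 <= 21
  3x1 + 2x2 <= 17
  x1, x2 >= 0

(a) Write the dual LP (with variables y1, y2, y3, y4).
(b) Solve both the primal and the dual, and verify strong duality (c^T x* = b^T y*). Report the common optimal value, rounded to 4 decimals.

The standard primal-dual pair for 'max c^T x s.t. A x <= b, x >= 0' is:
  Dual:  min b^T y  s.t.  A^T y >= c,  y >= 0.

So the dual LP is:
  minimize  6y1 + 6y2 + 21y3 + 17y4
  subject to:
    y1 + 2y3 + 3y4 >= 6
    y2 + 2y3 + 2y4 >= 2
    y1, y2, y3, y4 >= 0

Solving the primal: x* = (5.6667, 0).
  primal value c^T x* = 34.
Solving the dual: y* = (0, 0, 0, 2).
  dual value b^T y* = 34.
Strong duality: c^T x* = b^T y*. Confirmed.

34


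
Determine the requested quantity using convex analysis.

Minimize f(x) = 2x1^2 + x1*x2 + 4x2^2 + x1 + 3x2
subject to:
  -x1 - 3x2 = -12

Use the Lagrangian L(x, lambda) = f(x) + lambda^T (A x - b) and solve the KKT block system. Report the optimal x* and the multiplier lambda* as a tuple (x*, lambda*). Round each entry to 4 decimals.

Form the Lagrangian:
  L(x, lambda) = (1/2) x^T Q x + c^T x + lambda^T (A x - b)
Stationarity (grad_x L = 0): Q x + c + A^T lambda = 0.
Primal feasibility: A x = b.

This gives the KKT block system:
  [ Q   A^T ] [ x     ]   [-c ]
  [ A    0  ] [ lambda ] = [ b ]

Solving the linear system:
  x*      = (1.5789, 3.4737)
  lambda* = (10.7895)
  f(x*)   = 70.7368

x* = (1.5789, 3.4737), lambda* = (10.7895)


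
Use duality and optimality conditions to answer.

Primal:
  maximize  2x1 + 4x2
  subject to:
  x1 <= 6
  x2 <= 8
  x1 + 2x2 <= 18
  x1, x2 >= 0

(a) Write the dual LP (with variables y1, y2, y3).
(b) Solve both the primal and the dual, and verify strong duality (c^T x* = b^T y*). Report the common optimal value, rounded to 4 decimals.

The standard primal-dual pair for 'max c^T x s.t. A x <= b, x >= 0' is:
  Dual:  min b^T y  s.t.  A^T y >= c,  y >= 0.

So the dual LP is:
  minimize  6y1 + 8y2 + 18y3
  subject to:
    y1 + y3 >= 2
    y2 + 2y3 >= 4
    y1, y2, y3 >= 0

Solving the primal: x* = (2, 8).
  primal value c^T x* = 36.
Solving the dual: y* = (0, 0, 2).
  dual value b^T y* = 36.
Strong duality: c^T x* = b^T y*. Confirmed.

36


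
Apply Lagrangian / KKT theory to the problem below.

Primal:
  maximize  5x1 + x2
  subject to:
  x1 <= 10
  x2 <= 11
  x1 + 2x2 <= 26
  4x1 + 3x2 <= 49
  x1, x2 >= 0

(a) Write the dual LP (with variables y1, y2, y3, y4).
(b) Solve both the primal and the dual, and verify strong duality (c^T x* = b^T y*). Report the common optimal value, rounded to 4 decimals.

The standard primal-dual pair for 'max c^T x s.t. A x <= b, x >= 0' is:
  Dual:  min b^T y  s.t.  A^T y >= c,  y >= 0.

So the dual LP is:
  minimize  10y1 + 11y2 + 26y3 + 49y4
  subject to:
    y1 + y3 + 4y4 >= 5
    y2 + 2y3 + 3y4 >= 1
    y1, y2, y3, y4 >= 0

Solving the primal: x* = (10, 3).
  primal value c^T x* = 53.
Solving the dual: y* = (3.6667, 0, 0, 0.3333).
  dual value b^T y* = 53.
Strong duality: c^T x* = b^T y*. Confirmed.

53


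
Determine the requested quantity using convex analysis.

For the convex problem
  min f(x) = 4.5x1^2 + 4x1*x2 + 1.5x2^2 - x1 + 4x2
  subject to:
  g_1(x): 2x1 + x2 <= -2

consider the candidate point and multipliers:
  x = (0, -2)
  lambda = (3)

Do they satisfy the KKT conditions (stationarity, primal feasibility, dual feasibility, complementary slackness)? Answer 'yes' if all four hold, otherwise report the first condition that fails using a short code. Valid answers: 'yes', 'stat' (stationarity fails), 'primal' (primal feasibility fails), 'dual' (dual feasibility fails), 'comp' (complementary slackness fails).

Gradient of f: grad f(x) = Q x + c = (-9, -2)
Constraint values g_i(x) = a_i^T x - b_i:
  g_1((0, -2)) = 0
Stationarity residual: grad f(x) + sum_i lambda_i a_i = (-3, 1)
  -> stationarity FAILS
Primal feasibility (all g_i <= 0): OK
Dual feasibility (all lambda_i >= 0): OK
Complementary slackness (lambda_i * g_i(x) = 0 for all i): OK

Verdict: the first failing condition is stationarity -> stat.

stat


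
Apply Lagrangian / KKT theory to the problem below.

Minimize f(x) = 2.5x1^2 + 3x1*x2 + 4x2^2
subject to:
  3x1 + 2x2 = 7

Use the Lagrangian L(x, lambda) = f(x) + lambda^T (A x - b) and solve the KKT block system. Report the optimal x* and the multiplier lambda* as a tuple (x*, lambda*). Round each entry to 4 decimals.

Form the Lagrangian:
  L(x, lambda) = (1/2) x^T Q x + c^T x + lambda^T (A x - b)
Stationarity (grad_x L = 0): Q x + c + A^T lambda = 0.
Primal feasibility: A x = b.

This gives the KKT block system:
  [ Q   A^T ] [ x     ]   [-c ]
  [ A    0  ] [ lambda ] = [ b ]

Solving the linear system:
  x*      = (2.25, 0.125)
  lambda* = (-3.875)
  f(x*)   = 13.5625

x* = (2.25, 0.125), lambda* = (-3.875)


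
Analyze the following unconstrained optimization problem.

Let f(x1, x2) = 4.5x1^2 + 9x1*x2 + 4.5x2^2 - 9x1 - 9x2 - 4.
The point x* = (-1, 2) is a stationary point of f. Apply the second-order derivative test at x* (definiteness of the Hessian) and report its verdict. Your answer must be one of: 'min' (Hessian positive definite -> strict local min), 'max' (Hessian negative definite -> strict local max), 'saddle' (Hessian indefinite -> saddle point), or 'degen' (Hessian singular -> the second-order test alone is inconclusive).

Compute the Hessian H = grad^2 f:
  H = [[9, 9], [9, 9]]
Verify stationarity: grad f(x*) = H x* + g = (0, 0).
Eigenvalues of H: 0, 18.
H has a zero eigenvalue (singular; positive semidefinite but not definite), so H is neither positive definite, negative definite, nor indefinite. The second-order test alone is inconclusive -> degen.
(Indeed, f is constant along the null direction of H through x*, so x* is not a strict local extremum.)

degen


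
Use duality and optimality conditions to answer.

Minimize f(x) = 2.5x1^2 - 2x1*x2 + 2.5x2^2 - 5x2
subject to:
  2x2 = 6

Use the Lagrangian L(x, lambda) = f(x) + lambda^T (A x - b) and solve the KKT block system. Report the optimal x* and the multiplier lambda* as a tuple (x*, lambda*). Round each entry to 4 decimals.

Form the Lagrangian:
  L(x, lambda) = (1/2) x^T Q x + c^T x + lambda^T (A x - b)
Stationarity (grad_x L = 0): Q x + c + A^T lambda = 0.
Primal feasibility: A x = b.

This gives the KKT block system:
  [ Q   A^T ] [ x     ]   [-c ]
  [ A    0  ] [ lambda ] = [ b ]

Solving the linear system:
  x*      = (1.2, 3)
  lambda* = (-3.8)
  f(x*)   = 3.9

x* = (1.2, 3), lambda* = (-3.8)


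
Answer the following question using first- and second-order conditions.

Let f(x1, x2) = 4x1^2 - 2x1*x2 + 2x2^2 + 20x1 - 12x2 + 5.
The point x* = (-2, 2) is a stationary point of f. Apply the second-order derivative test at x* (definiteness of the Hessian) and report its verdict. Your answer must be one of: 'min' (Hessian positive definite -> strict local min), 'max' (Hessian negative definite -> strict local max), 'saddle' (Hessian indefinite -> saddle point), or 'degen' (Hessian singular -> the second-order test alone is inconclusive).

Compute the Hessian H = grad^2 f:
  H = [[8, -2], [-2, 4]]
Verify stationarity: grad f(x*) = H x* + g = (0, 0).
Eigenvalues of H: 3.1716, 8.8284.
Both eigenvalues > 0, so H is positive definite -> x* is a strict local min.

min


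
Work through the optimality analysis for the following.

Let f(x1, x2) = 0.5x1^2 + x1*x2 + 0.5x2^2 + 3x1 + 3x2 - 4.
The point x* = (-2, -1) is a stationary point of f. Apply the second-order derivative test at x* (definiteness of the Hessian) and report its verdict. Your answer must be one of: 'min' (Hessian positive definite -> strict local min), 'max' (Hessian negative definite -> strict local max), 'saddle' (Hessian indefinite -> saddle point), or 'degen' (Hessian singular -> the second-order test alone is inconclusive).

Compute the Hessian H = grad^2 f:
  H = [[1, 1], [1, 1]]
Verify stationarity: grad f(x*) = H x* + g = (0, 0).
Eigenvalues of H: 0, 2.
H has a zero eigenvalue (singular; positive semidefinite but not definite), so H is neither positive definite, negative definite, nor indefinite. The second-order test alone is inconclusive -> degen.
(Indeed, f is constant along the null direction of H through x*, so x* is not a strict local extremum.)

degen


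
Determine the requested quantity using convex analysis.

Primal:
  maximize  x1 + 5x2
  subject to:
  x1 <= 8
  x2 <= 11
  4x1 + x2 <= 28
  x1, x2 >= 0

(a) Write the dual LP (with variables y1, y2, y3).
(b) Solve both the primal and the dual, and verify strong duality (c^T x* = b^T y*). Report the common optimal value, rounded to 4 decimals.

The standard primal-dual pair for 'max c^T x s.t. A x <= b, x >= 0' is:
  Dual:  min b^T y  s.t.  A^T y >= c,  y >= 0.

So the dual LP is:
  minimize  8y1 + 11y2 + 28y3
  subject to:
    y1 + 4y3 >= 1
    y2 + y3 >= 5
    y1, y2, y3 >= 0

Solving the primal: x* = (4.25, 11).
  primal value c^T x* = 59.25.
Solving the dual: y* = (0, 4.75, 0.25).
  dual value b^T y* = 59.25.
Strong duality: c^T x* = b^T y*. Confirmed.

59.25


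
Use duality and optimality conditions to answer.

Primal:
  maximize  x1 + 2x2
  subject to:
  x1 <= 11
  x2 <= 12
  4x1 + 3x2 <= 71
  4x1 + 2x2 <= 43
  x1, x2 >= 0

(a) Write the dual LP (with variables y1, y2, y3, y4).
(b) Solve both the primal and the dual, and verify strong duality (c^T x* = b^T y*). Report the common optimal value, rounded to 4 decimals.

The standard primal-dual pair for 'max c^T x s.t. A x <= b, x >= 0' is:
  Dual:  min b^T y  s.t.  A^T y >= c,  y >= 0.

So the dual LP is:
  minimize  11y1 + 12y2 + 71y3 + 43y4
  subject to:
    y1 + 4y3 + 4y4 >= 1
    y2 + 3y3 + 2y4 >= 2
    y1, y2, y3, y4 >= 0

Solving the primal: x* = (4.75, 12).
  primal value c^T x* = 28.75.
Solving the dual: y* = (0, 1.5, 0, 0.25).
  dual value b^T y* = 28.75.
Strong duality: c^T x* = b^T y*. Confirmed.

28.75
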